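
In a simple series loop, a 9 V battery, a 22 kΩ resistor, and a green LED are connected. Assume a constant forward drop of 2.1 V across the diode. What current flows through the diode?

KVL around the loop: 9 = V_D + I·R = 2.1 + I × 22 kΩ.
So I = (9 − 2.1) / 22 kΩ = 6.9 / 22 = 0.314 mA.

I ≈ 0.31 mA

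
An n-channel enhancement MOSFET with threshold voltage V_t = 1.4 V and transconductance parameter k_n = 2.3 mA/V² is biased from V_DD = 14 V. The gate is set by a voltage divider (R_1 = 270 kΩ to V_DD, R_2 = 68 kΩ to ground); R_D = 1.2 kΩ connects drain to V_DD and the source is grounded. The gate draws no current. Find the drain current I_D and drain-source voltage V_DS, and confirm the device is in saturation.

I_D ≈ 2.3 mA, V_DS ≈ 11 V

V_G = V_DD·R_2/(R_1+R_2) = 14×68/338 = 2.82 V. With the source grounded, V_GS = V_G = 2.82 V.
Assume saturation: I_D = (k_n/2)(V_GS − V_t)² = (2.3/2)×(2.82 − 1.4)² = 1.15×1.42² = 2.31 mA.
V_DS = V_DD − I_D·R_D = 14 − 2.31×1.2 = 11.2 V.
Saturation requires V_DS ≥ V_GS − V_t = 1.42 V; 11.2 ≥ 1.42 ✓.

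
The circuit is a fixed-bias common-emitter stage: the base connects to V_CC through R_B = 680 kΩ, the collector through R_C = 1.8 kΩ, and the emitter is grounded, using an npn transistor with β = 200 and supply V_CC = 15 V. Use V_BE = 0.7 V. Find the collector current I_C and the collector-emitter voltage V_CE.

Base loop: V_CC = I_B·R_B + V_BE, so I_B = (15 − 0.7)/680 kΩ = 0.021 mA.
In the active region I_C = β·I_B = 200 × 0.021 = 4.21 mA.
Collector loop: V_CE = V_CC − I_C·R_C = 15 − 4.21×1.8 = 7.43 V.
Since V_CE = 7.43 V > V_CE(sat) ≈ 0.2 V, the transistor is in the active region as assumed.

I_C ≈ 4.2 mA, V_CE ≈ 7.4 V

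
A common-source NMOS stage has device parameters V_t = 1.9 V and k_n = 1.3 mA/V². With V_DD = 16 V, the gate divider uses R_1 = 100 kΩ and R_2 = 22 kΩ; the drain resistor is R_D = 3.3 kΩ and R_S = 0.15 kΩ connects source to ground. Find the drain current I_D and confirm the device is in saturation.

I_D ≈ 0.53 mA

V_G = V_DD·R_2/(R_1+R_2) = 16×22/122 = 2.89 V.
Assume saturation: I_D = (k_n/2)(V_GS − V_t)² with V_GS = V_G − I_D·R_S = 2.89 − 0.15·I_D.
Substituting gives 0.0146·I_D² − 1.19·I_D + 0.631 = 0, with roots I_D = 0.533 or 81 mA.
The root I_D = 81 mA gives V_GS = -9.26 V ≤ V_t, so take I_D = 0.533 mA.
Then V_GS = 2.81 V and V_DS = V_DD − I_D(R_D+R_S) = 16 − 0.533×3.45 = 14.2 V.
Saturation requires V_DS ≥ V_GS − V_t = 0.905 V; 14.2 ≥ 0.905 ✓.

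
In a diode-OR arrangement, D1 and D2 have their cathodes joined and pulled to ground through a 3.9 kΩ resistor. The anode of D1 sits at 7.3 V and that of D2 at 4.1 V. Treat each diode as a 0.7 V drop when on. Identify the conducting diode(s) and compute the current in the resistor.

Only D1 conducts; I_R ≈ 1.7 mA

Assume both conduct. Then node N would need to be at both 7.3−0.7 = 6.6 V and 4.1−0.7 = 3.4 V, which is impossible.
Assume only D1 conducts: V_N = 7.3 − 0.7 = 6.6 V, so I_R = 6.6/3.9 = 1.69 mA.
Check D2: its anode-to-cathode voltage is 4.1 − 6.6 = -2.5 V < 0.7 V, so it is off. The assumption is consistent.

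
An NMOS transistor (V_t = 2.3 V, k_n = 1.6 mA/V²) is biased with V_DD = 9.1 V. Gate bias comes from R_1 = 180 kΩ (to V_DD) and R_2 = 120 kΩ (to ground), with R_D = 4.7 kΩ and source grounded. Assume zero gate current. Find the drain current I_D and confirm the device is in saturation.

V_G = V_DD·R_2/(R_1+R_2) = 9.1×120/300 = 3.64 V. With the source grounded, V_GS = V_G = 3.64 V.
Assume saturation: I_D = (k_n/2)(V_GS − V_t)² = (1.6/2)×(3.64 − 2.3)² = 0.8×1.34² = 1.44 mA.
V_DS = V_DD − I_D·R_D = 9.1 − 1.44×4.7 = 2.35 V.
Saturation requires V_DS ≥ V_GS − V_t = 1.34 V; 2.35 ≥ 1.34 ✓.

I_D ≈ 1.4 mA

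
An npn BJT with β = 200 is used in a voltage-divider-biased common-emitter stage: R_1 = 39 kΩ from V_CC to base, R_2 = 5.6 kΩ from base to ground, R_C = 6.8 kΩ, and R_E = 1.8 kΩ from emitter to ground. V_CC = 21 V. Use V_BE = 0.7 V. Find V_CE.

V_CE ≈ 12 V

Thevenize the base divider: V_Th = V_CC·R_2/(R_1+R_2) = 21×5.6/44.6 = 2.64 V, R_Th = R_1‖R_2 = 4.9 kΩ.
Base-emitter loop: V_Th = I_B·R_Th + V_BE + (β+1)I_B·R_E, so I_B = (2.64 − 0.7) / (4.9 + 201×1.8) = 0.00528 mA.
I_C = β·I_B = 200×0.00528 = 1.06 mA, and I_E = (β+1)I_B = 1.06 mA.
V_CE = V_CC − I_C·R_C − I_E·R_E = 21 − 1.06×6.8 − 1.06×1.8 = 11.9 V.
V_CE = 11.9 V > 0.2 V confirms active-region operation.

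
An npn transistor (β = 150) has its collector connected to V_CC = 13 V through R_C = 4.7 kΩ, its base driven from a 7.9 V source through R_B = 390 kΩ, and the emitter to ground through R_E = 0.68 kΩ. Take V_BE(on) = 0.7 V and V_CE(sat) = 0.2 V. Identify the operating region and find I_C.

Assume active. Base-emitter loop: I_B = (V_BB − V_BE)/(R_B + (β+1)R_E) = (7.9 − 0.7)/(390 + 151×0.68) = 0.0146 mA.
I_C = β·I_B = 150×0.0146 = 2.19 mA.
V_CE = V_CC − I_C·R_C − I_E·R_E = 13 − 2.19×4.7 − 2.21×0.68 = 1.2 V > V_CE(sat), so the active-region assumption holds.

active; I_C ≈ 2.2 mA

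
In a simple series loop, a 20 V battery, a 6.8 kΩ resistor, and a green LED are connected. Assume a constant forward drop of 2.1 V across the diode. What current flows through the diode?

KVL around the loop: 20 = V_D + I·R = 2.1 + I × 6.8 kΩ.
So I = (20 − 2.1) / 6.8 kΩ = 17.9 / 6.8 = 2.63 mA.

I ≈ 2.6 mA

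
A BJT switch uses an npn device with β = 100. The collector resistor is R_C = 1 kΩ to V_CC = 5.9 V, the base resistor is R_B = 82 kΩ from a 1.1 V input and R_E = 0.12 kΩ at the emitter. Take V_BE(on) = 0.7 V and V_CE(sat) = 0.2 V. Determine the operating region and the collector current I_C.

Assume active. Base-emitter loop: I_B = (V_BB − V_BE)/(R_B + (β+1)R_E) = (1.1 − 0.7)/(82 + 101×0.12) = 0.00425 mA.
I_C = β·I_B = 100×0.00425 = 0.425 mA.
V_CE = V_CC − I_C·R_C − I_E·R_E = 5.9 − 0.425×1 − 0.429×0.12 = 5.42 V > V_CE(sat), so the active-region assumption holds.

active; I_C ≈ 0.42 mA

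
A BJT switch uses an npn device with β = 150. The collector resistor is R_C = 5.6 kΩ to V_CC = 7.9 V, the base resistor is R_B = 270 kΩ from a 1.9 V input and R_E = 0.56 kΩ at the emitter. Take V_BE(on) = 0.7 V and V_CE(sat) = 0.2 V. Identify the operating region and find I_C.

active; I_C ≈ 0.51 mA

Assume active. Base-emitter loop: I_B = (V_BB − V_BE)/(R_B + (β+1)R_E) = (1.9 − 0.7)/(270 + 151×0.56) = 0.00338 mA.
I_C = β·I_B = 150×0.00338 = 0.508 mA.
V_CE = V_CC − I_C·R_C − I_E·R_E = 7.9 − 0.508×5.6 − 0.511×0.56 = 4.77 V > V_CE(sat), so the active-region assumption holds.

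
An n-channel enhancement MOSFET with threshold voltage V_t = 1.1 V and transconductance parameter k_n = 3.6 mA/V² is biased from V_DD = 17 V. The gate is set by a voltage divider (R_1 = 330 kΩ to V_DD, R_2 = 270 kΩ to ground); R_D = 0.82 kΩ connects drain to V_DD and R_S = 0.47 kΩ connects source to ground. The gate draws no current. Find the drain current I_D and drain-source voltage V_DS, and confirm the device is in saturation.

I_D ≈ 9.1 mA, V_DS ≈ 5.2 V

V_G = V_DD·R_2/(R_1+R_2) = 17×270/600 = 7.65 V.
Assume saturation: I_D = (k_n/2)(V_GS − V_t)² with V_GS = V_G − I_D·R_S = 7.65 − 0.47·I_D.
Substituting gives 0.398·I_D² − 12.1·I_D + 77.2 = 0, with roots I_D = 9.14 or 21.2 mA.
The root I_D = 21.2 mA gives V_GS = -2.34 V ≤ V_t, so take I_D = 9.14 mA.
Then V_GS = 3.35 V and V_DS = V_DD − I_D(R_D+R_S) = 17 − 9.14×1.29 = 5.21 V.
Saturation requires V_DS ≥ V_GS − V_t = 2.25 V; 5.21 ≥ 2.25 ✓.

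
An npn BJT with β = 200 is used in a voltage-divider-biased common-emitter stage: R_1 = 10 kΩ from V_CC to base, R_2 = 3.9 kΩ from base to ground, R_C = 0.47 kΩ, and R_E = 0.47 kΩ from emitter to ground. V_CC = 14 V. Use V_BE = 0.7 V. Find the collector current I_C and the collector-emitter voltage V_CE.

Thevenize the base divider: V_Th = V_CC·R_2/(R_1+R_2) = 14×3.9/13.9 = 3.93 V, R_Th = R_1‖R_2 = 2.81 kΩ.
Base-emitter loop: V_Th = I_B·R_Th + V_BE + (β+1)I_B·R_E, so I_B = (3.93 − 0.7) / (2.81 + 201×0.47) = 0.0332 mA.
I_C = β·I_B = 200×0.0332 = 6.64 mA, and I_E = (β+1)I_B = 6.67 mA.
V_CE = V_CC − I_C·R_C − I_E·R_E = 14 − 6.64×0.47 − 6.67×0.47 = 7.75 V.
V_CE = 7.75 V > 0.2 V confirms active-region operation.

I_C ≈ 6.6 mA, V_CE ≈ 7.7 V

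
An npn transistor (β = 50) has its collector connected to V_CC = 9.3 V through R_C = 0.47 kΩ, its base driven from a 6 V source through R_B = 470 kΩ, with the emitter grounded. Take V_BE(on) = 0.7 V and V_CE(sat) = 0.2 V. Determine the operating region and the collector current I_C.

active; I_C ≈ 0.56 mA

Assume active. Base-emitter loop: I_B = (V_BB − V_BE)/R_B = (6 − 0.7)/470 = 0.0113 mA.
I_C = β·I_B = 50×0.0113 = 0.564 mA.
V_CE = V_CC − I_C·R_C = 9.3 − 0.564×0.47 = 9.04 V > V_CE(sat), so the active-region assumption holds.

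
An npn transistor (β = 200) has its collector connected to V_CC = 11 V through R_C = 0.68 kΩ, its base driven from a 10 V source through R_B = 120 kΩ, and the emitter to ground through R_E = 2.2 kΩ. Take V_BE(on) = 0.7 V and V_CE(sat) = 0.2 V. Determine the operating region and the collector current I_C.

Assume active. Base-emitter loop: I_B = (V_BB − V_BE)/(R_B + (β+1)R_E) = (10 − 0.7)/(120 + 201×2.2) = 0.0165 mA.
I_C = β·I_B = 200×0.0165 = 3.31 mA.
V_CE = V_CC − I_C·R_C − I_E·R_E = 11 − 3.31×0.68 − 3.32×2.2 = 1.44 V > V_CE(sat), so the active-region assumption holds.

active; I_C ≈ 3.3 mA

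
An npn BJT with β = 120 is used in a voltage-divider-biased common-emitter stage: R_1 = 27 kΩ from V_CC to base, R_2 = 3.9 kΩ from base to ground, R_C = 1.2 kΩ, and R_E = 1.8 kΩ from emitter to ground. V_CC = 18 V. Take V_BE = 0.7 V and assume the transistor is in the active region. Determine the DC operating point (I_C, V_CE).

Thevenize the base divider: V_Th = V_CC·R_2/(R_1+R_2) = 18×3.9/30.9 = 2.27 V, R_Th = R_1‖R_2 = 3.41 kΩ.
Base-emitter loop: V_Th = I_B·R_Th + V_BE + (β+1)I_B·R_E, so I_B = (2.27 − 0.7) / (3.41 + 121×1.8) = 0.00711 mA.
I_C = β·I_B = 120×0.00711 = 0.853 mA, and I_E = (β+1)I_B = 0.86 mA.
V_CE = V_CC − I_C·R_C − I_E·R_E = 18 − 0.853×1.2 − 0.86×1.8 = 15.4 V.
V_CE = 15.4 V > 0.2 V confirms active-region operation.

I_C ≈ 0.85 mA, V_CE ≈ 15 V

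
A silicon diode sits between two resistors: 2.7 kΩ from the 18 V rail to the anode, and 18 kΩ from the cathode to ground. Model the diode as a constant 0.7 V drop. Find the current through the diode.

The two resistors are in series with the diode, so KVL gives 18 = I·2.7 + 0.7 + I·18.
I = (18 − 0.7) / (2.7 + 18) kΩ = 17.3 / 20.7 = 0.836 mA.

I ≈ 0.84 mA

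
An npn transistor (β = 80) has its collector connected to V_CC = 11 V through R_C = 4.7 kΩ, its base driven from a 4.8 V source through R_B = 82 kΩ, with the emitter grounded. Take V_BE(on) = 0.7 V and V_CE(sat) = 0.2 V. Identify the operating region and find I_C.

saturation; I_C ≈ 2.3 mA

Assume active: I_B = (4.8 − 0.7)/82 = 0.05 mA, giving I_C = β·I_B = 4 mA.
But then V_CE = 11 − 4×4.7 = -7.8 V < V_CE(sat) = 0.2 V — impossible in the active region.
So the transistor is saturated. With V_CE = 0.2 V, I_C = (V_CC − 0.2)/R_C = 10.8/4.7 = 2.3 mA.
Check: β·I_B = 4 mA > I_C = 2.3 mA, confirming saturation.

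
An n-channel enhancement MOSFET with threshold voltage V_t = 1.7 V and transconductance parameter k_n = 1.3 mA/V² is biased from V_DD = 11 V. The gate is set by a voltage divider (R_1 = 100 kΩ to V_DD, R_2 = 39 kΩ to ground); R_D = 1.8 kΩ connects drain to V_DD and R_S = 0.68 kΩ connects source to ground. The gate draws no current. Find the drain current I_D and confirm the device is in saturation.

V_G = V_DD·R_2/(R_1+R_2) = 11×39/139 = 3.09 V.
Assume saturation: I_D = (k_n/2)(V_GS − V_t)² with V_GS = V_G − I_D·R_S = 3.09 − 0.68·I_D.
Substituting gives 0.301·I_D² − 2.23·I_D + 1.25 = 0, with roots I_D = 0.612 or 6.79 mA.
The root I_D = 6.79 mA gives V_GS = -1.53 V ≤ V_t, so take I_D = 0.612 mA.
Then V_GS = 2.67 V and V_DS = V_DD − I_D(R_D+R_S) = 11 − 0.612×2.48 = 9.48 V.
Saturation requires V_DS ≥ V_GS − V_t = 0.97 V; 9.48 ≥ 0.97 ✓.

I_D ≈ 0.61 mA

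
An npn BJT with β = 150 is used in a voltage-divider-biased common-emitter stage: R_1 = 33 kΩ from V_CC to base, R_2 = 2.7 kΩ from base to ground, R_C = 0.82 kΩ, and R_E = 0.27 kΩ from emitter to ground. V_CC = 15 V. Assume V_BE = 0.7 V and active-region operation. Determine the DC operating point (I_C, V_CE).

Thevenize the base divider: V_Th = V_CC·R_2/(R_1+R_2) = 15×2.7/35.7 = 1.13 V, R_Th = R_1‖R_2 = 2.5 kΩ.
Base-emitter loop: V_Th = I_B·R_Th + V_BE + (β+1)I_B·R_E, so I_B = (1.13 − 0.7) / (2.5 + 151×0.27) = 0.01 mA.
I_C = β·I_B = 150×0.01 = 1.51 mA, and I_E = (β+1)I_B = 1.52 mA.
V_CE = V_CC − I_C·R_C − I_E·R_E = 15 − 1.51×0.82 − 1.52×0.27 = 13.4 V.
V_CE = 13.4 V > 0.2 V confirms active-region operation.

I_C ≈ 1.5 mA, V_CE ≈ 13 V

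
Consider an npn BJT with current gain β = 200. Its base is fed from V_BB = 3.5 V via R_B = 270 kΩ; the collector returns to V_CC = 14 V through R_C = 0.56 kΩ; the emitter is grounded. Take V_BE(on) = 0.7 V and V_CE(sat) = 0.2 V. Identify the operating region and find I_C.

active; I_C ≈ 2.1 mA

Assume active. Base-emitter loop: I_B = (V_BB − V_BE)/R_B = (3.5 − 0.7)/270 = 0.0104 mA.
I_C = β·I_B = 200×0.0104 = 2.07 mA.
V_CE = V_CC − I_C·R_C = 14 − 2.07×0.56 = 12.8 V > V_CE(sat), so the active-region assumption holds.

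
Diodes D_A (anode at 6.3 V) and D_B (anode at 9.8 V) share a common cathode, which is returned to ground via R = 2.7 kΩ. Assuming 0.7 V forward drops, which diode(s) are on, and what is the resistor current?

Assume both conduct. Then node N would need to be at both 6.3−0.7 = 5.6 V and 9.8−0.7 = 9.1 V, which is impossible.
Assume only D_B conducts: V_N = 9.8 − 0.7 = 9.1 V, so I_R = 9.1/2.7 = 3.37 mA.
Check D_A: its anode-to-cathode voltage is 6.3 − 9.1 = -2.8 V < 0.7 V, so it is off. The assumption is consistent.

Only D_B conducts; I_R ≈ 3.4 mA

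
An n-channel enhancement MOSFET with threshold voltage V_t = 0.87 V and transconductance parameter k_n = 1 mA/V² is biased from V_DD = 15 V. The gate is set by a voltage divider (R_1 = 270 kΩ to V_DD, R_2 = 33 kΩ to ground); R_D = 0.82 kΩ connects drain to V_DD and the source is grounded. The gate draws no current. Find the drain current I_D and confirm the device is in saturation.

I_D ≈ 0.29 mA

V_G = V_DD·R_2/(R_1+R_2) = 15×33/303 = 1.63 V. With the source grounded, V_GS = V_G = 1.63 V.
Assume saturation: I_D = (k_n/2)(V_GS − V_t)² = (1/2)×(1.63 − 0.87)² = 0.5×0.764² = 0.292 mA.
V_DS = V_DD − I_D·R_D = 15 − 0.292×0.82 = 14.8 V.
Saturation requires V_DS ≥ V_GS − V_t = 0.764 V; 14.8 ≥ 0.764 ✓.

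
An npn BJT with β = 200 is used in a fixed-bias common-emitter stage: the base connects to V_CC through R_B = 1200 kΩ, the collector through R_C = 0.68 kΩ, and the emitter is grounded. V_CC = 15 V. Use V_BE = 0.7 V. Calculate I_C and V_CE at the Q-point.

Base loop: V_CC = I_B·R_B + V_BE, so I_B = (15 − 0.7)/1200 kΩ = 0.0119 mA.
In the active region I_C = β·I_B = 200 × 0.0119 = 2.38 mA.
Collector loop: V_CE = V_CC − I_C·R_C = 15 − 2.38×0.68 = 13.4 V.
Since V_CE = 13.4 V > V_CE(sat) ≈ 0.2 V, the transistor is in the active region as assumed.

I_C ≈ 2.4 mA, V_CE ≈ 13 V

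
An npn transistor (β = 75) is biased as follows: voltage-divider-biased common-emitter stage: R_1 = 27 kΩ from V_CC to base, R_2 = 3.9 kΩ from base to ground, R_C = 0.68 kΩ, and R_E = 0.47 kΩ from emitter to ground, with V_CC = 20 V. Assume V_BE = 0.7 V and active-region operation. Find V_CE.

Thevenize the base divider: V_Th = V_CC·R_2/(R_1+R_2) = 20×3.9/30.9 = 2.52 V, R_Th = R_1‖R_2 = 3.41 kΩ.
Base-emitter loop: V_Th = I_B·R_Th + V_BE + (β+1)I_B·R_E, so I_B = (2.52 − 0.7) / (3.41 + 76×0.47) = 0.0466 mA.
I_C = β·I_B = 75×0.0466 = 3.5 mA, and I_E = (β+1)I_B = 3.54 mA.
V_CE = V_CC − I_C·R_C − I_E·R_E = 20 − 3.5×0.68 − 3.54×0.47 = 16 V.
V_CE = 16 V > 0.2 V confirms active-region operation.

V_CE ≈ 16 V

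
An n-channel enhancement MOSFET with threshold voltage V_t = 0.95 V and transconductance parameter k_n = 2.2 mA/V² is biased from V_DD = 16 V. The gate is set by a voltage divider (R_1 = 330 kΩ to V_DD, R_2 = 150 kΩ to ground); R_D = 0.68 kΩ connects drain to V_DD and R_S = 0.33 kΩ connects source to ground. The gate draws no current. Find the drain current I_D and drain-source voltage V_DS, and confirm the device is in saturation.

I_D ≈ 5.5 mA, V_DS ≈ 10 V

V_G = V_DD·R_2/(R_1+R_2) = 16×150/480 = 5 V.
Assume saturation: I_D = (k_n/2)(V_GS − V_t)² with V_GS = V_G − I_D·R_S = 5 − 0.33·I_D.
Substituting gives 0.12·I_D² − 3.94·I_D + 18 = 0, with roots I_D = 5.5 or 27.4 mA.
The root I_D = 27.4 mA gives V_GS = -4.04 V ≤ V_t, so take I_D = 5.5 mA.
Then V_GS = 3.19 V and V_DS = V_DD − I_D(R_D+R_S) = 16 − 5.5×1.01 = 10.4 V.
Saturation requires V_DS ≥ V_GS − V_t = 2.24 V; 10.4 ≥ 2.24 ✓.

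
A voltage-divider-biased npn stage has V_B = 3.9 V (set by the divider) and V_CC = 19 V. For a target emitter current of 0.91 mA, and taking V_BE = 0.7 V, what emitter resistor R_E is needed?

R_E ≈ 3.5 kΩ

V_E = V_B − V_BE = 3.9 − 0.7 = 3.2 V.
R_E = V_E / I_E = 3.2 / 0.91 = 3.52 kΩ.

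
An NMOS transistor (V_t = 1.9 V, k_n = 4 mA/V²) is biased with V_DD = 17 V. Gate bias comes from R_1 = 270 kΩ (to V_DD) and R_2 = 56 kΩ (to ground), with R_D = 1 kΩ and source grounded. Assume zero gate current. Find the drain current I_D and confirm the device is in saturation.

V_G = V_DD·R_2/(R_1+R_2) = 17×56/326 = 2.92 V. With the source grounded, V_GS = V_G = 2.92 V.
Assume saturation: I_D = (k_n/2)(V_GS − V_t)² = (4/2)×(2.92 − 1.9)² = 2×1.02² = 2.08 mA.
V_DS = V_DD − I_D·R_D = 17 − 2.08×1 = 14.9 V.
Saturation requires V_DS ≥ V_GS − V_t = 1.02 V; 14.9 ≥ 1.02 ✓.

I_D ≈ 2.1 mA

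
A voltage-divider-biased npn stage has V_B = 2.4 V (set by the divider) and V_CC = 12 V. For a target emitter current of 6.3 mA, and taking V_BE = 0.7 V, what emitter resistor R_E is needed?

R_E ≈ 0.27 kΩ

V_E = V_B − V_BE = 2.4 − 0.7 = 1.7 V.
R_E = V_E / I_E = 1.7 / 6.3 = 0.27 kΩ.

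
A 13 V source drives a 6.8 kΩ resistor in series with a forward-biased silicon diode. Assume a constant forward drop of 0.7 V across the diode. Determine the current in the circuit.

KVL around the loop: 13 = V_D + I·R = 0.7 + I × 6.8 kΩ.
So I = (13 − 0.7) / 6.8 kΩ = 12.3 / 6.8 = 1.81 mA.

I ≈ 1.8 mA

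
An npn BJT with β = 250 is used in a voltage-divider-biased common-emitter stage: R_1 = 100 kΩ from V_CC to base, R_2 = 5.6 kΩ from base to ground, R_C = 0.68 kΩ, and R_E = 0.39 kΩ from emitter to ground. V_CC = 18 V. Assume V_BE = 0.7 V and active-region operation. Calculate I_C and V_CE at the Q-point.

I_C ≈ 0.62 mA, V_CE ≈ 17 V

Thevenize the base divider: V_Th = V_CC·R_2/(R_1+R_2) = 18×5.6/106 = 0.955 V, R_Th = R_1‖R_2 = 5.3 kΩ.
Base-emitter loop: V_Th = I_B·R_Th + V_BE + (β+1)I_B·R_E, so I_B = (0.955 − 0.7) / (5.3 + 251×0.39) = 0.00247 mA.
I_C = β·I_B = 250×0.00247 = 0.617 mA, and I_E = (β+1)I_B = 0.619 mA.
V_CE = V_CC − I_C·R_C − I_E·R_E = 18 − 0.617×0.68 − 0.619×0.39 = 17.3 V.
V_CE = 17.3 V > 0.2 V confirms active-region operation.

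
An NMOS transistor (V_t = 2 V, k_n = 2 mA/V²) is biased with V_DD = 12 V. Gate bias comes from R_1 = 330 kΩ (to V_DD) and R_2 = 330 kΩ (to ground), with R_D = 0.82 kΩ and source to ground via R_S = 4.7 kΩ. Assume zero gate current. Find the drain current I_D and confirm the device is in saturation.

V_G = V_DD·R_2/(R_1+R_2) = 12×330/660 = 6 V.
Assume saturation: I_D = (k_n/2)(V_GS − V_t)² with V_GS = V_G − I_D·R_S = 6 − 4.7·I_D.
Substituting gives 22.1·I_D² − 38.6·I_D + 16 = 0, with roots I_D = 0.676 or 1.07 mA.
The root I_D = 1.07 mA gives V_GS = 0.965 V ≤ V_t, so take I_D = 0.676 mA.
Then V_GS = 2.82 V and V_DS = V_DD − I_D(R_D+R_S) = 12 − 0.676×5.52 = 8.27 V.
Saturation requires V_DS ≥ V_GS − V_t = 0.822 V; 8.27 ≥ 0.822 ✓.

I_D ≈ 0.68 mA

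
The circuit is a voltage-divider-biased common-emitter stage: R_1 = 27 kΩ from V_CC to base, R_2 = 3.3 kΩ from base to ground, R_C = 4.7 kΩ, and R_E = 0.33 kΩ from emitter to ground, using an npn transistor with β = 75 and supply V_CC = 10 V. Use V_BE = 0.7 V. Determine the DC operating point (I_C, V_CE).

I_C ≈ 1 mA, V_CE ≈ 4.8 V

Thevenize the base divider: V_Th = V_CC·R_2/(R_1+R_2) = 10×3.3/30.3 = 1.09 V, R_Th = R_1‖R_2 = 2.94 kΩ.
Base-emitter loop: V_Th = I_B·R_Th + V_BE + (β+1)I_B·R_E, so I_B = (1.09 − 0.7) / (2.94 + 76×0.33) = 0.0139 mA.
I_C = β·I_B = 75×0.0139 = 1.04 mA, and I_E = (β+1)I_B = 1.06 mA.
V_CE = V_CC − I_C·R_C − I_E·R_E = 10 − 1.04×4.7 − 1.06×0.33 = 4.76 V.
V_CE = 4.76 V > 0.2 V confirms active-region operation.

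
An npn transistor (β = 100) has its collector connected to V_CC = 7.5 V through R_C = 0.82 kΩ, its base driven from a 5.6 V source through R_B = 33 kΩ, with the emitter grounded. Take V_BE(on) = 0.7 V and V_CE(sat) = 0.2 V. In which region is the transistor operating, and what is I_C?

Assume active: I_B = (5.6 − 0.7)/33 = 0.148 mA, giving I_C = β·I_B = 14.8 mA.
But then V_CE = 7.5 − 14.8×0.82 = -4.68 V < V_CE(sat) = 0.2 V — impossible in the active region.
So the transistor is saturated. With V_CE = 0.2 V, I_C = (V_CC − 0.2)/R_C = 7.3/0.82 = 8.9 mA.
Check: β·I_B = 14.8 mA > I_C = 8.9 mA, confirming saturation.

saturation; I_C ≈ 8.9 mA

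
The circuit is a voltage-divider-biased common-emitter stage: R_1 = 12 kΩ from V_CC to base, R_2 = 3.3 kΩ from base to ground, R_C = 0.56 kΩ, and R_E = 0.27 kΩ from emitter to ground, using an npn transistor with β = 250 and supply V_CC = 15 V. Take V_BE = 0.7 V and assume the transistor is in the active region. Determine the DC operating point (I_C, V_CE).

Thevenize the base divider: V_Th = V_CC·R_2/(R_1+R_2) = 15×3.3/15.3 = 3.24 V, R_Th = R_1‖R_2 = 2.59 kΩ.
Base-emitter loop: V_Th = I_B·R_Th + V_BE + (β+1)I_B·R_E, so I_B = (3.24 − 0.7) / (2.59 + 251×0.27) = 0.036 mA.
I_C = β·I_B = 250×0.036 = 9.01 mA, and I_E = (β+1)I_B = 9.04 mA.
V_CE = V_CC − I_C·R_C − I_E·R_E = 15 − 9.01×0.56 − 9.04×0.27 = 7.51 V.
V_CE = 7.51 V > 0.2 V confirms active-region operation.

I_C ≈ 9 mA, V_CE ≈ 7.5 V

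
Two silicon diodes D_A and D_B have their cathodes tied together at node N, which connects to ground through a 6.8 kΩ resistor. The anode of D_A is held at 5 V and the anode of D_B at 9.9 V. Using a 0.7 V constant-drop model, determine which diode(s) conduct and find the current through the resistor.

Assume both conduct. Then node N would need to be at both 5−0.7 = 4.3 V and 9.9−0.7 = 9.2 V, which is impossible.
Assume only D_B conducts: V_N = 9.9 − 0.7 = 9.2 V, so I_R = 9.2/6.8 = 1.35 mA.
Check D_A: its anode-to-cathode voltage is 5 − 9.2 = -4.2 V < 0.7 V, so it is off. The assumption is consistent.

Only D_B conducts; I_R ≈ 1.4 mA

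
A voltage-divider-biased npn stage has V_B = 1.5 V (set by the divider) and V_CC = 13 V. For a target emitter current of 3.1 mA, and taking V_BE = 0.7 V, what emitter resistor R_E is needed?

V_E = V_B − V_BE = 1.5 − 0.7 = 0.8 V.
R_E = V_E / I_E = 0.8 / 3.1 = 0.258 kΩ.

R_E ≈ 0.26 kΩ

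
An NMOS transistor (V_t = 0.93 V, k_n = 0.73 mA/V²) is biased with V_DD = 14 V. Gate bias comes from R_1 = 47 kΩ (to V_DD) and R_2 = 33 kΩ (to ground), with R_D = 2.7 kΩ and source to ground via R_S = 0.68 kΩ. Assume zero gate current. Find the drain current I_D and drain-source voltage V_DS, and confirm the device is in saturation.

I_D ≈ 2.9 mA, V_DS ≈ 4 V

V_G = V_DD·R_2/(R_1+R_2) = 14×33/80 = 5.78 V.
Assume saturation: I_D = (k_n/2)(V_GS − V_t)² with V_GS = V_G − I_D·R_S = 5.78 − 0.68·I_D.
Substituting gives 0.169·I_D² − 3.41·I_D + 8.57 = 0, with roots I_D = 2.95 or 17.2 mA.
The root I_D = 17.2 mA gives V_GS = -5.94 V ≤ V_t, so take I_D = 2.95 mA.
Then V_GS = 3.77 V and V_DS = V_DD − I_D(R_D+R_S) = 14 − 2.95×3.38 = 4.04 V.
Saturation requires V_DS ≥ V_GS − V_t = 2.84 V; 4.04 ≥ 2.84 ✓.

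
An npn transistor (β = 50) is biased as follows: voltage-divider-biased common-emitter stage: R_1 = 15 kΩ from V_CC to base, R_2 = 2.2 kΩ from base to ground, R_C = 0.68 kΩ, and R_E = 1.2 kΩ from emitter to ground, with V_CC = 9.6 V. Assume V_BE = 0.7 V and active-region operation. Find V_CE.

Thevenize the base divider: V_Th = V_CC·R_2/(R_1+R_2) = 9.6×2.2/17.2 = 1.23 V, R_Th = R_1‖R_2 = 1.92 kΩ.
Base-emitter loop: V_Th = I_B·R_Th + V_BE + (β+1)I_B·R_E, so I_B = (1.23 − 0.7) / (1.92 + 51×1.2) = 0.00836 mA.
I_C = β·I_B = 50×0.00836 = 0.418 mA, and I_E = (β+1)I_B = 0.427 mA.
V_CE = V_CC − I_C·R_C − I_E·R_E = 9.6 − 0.418×0.68 − 0.427×1.2 = 8.8 V.
V_CE = 8.8 V > 0.2 V confirms active-region operation.

V_CE ≈ 8.8 V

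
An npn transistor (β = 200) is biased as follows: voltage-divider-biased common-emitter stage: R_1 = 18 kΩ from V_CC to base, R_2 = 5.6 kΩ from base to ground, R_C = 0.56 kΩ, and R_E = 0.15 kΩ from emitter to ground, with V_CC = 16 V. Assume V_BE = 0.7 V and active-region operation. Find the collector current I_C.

Thevenize the base divider: V_Th = V_CC·R_2/(R_1+R_2) = 16×5.6/23.6 = 3.8 V, R_Th = R_1‖R_2 = 4.27 kΩ.
Base-emitter loop: V_Th = I_B·R_Th + V_BE + (β+1)I_B·R_E, so I_B = (3.8 − 0.7) / (4.27 + 201×0.15) = 0.09 mA.
I_C = β·I_B = 200×0.09 = 18 mA, and I_E = (β+1)I_B = 18.1 mA.
V_CE = V_CC − I_C·R_C − I_E·R_E = 16 − 18×0.56 − 18.1×0.15 = 3.21 V.
V_CE = 3.21 V > 0.2 V confirms active-region operation.

I_C ≈ 18 mA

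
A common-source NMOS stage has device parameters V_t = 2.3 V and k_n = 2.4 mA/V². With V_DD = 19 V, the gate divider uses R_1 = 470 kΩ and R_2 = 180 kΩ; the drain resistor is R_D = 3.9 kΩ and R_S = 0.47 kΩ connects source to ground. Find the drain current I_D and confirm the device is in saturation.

V_G = V_DD·R_2/(R_1+R_2) = 19×180/650 = 5.26 V.
Assume saturation: I_D = (k_n/2)(V_GS − V_t)² with V_GS = V_G − I_D·R_S = 5.26 − 0.47·I_D.
Substituting gives 0.265·I_D² − 4.34·I_D + 10.5 = 0, with roots I_D = 2.96 or 13.4 mA.
The root I_D = 13.4 mA gives V_GS = -1.04 V ≤ V_t, so take I_D = 2.96 mA.
Then V_GS = 3.87 V and V_DS = V_DD − I_D(R_D+R_S) = 19 − 2.96×4.37 = 6.07 V.
Saturation requires V_DS ≥ V_GS − V_t = 1.57 V; 6.07 ≥ 1.57 ✓.

I_D ≈ 3 mA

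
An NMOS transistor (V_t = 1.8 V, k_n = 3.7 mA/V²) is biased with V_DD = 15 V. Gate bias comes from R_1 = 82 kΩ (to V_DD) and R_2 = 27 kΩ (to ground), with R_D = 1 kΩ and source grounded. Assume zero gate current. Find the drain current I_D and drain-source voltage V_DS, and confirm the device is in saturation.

V_G = V_DD·R_2/(R_1+R_2) = 15×27/109 = 3.72 V. With the source grounded, V_GS = V_G = 3.72 V.
Assume saturation: I_D = (k_n/2)(V_GS − V_t)² = (3.7/2)×(3.72 − 1.8)² = 1.85×1.92² = 6.79 mA.
V_DS = V_DD − I_D·R_D = 15 − 6.79×1 = 8.21 V.
Saturation requires V_DS ≥ V_GS − V_t = 1.92 V; 8.21 ≥ 1.92 ✓.

I_D ≈ 6.8 mA, V_DS ≈ 8.2 V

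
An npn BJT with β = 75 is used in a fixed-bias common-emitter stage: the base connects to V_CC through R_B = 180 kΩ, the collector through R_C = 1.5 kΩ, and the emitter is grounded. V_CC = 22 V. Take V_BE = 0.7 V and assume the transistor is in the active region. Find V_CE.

V_CE ≈ 8.7 V

Base loop: V_CC = I_B·R_B + V_BE, so I_B = (22 − 0.7)/180 kΩ = 0.118 mA.
In the active region I_C = β·I_B = 75 × 0.118 = 8.88 mA.
Collector loop: V_CE = V_CC − I_C·R_C = 22 − 8.88×1.5 = 8.69 V.
Since V_CE = 8.69 V > V_CE(sat) ≈ 0.2 V, the transistor is in the active region as assumed.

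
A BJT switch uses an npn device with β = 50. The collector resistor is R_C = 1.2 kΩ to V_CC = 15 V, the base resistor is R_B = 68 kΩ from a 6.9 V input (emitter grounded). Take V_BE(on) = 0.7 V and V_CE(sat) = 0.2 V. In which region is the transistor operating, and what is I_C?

active; I_C ≈ 4.6 mA

Assume active. Base-emitter loop: I_B = (V_BB − V_BE)/R_B = (6.9 − 0.7)/68 = 0.0912 mA.
I_C = β·I_B = 50×0.0912 = 4.56 mA.
V_CE = V_CC − I_C·R_C = 15 − 4.56×1.2 = 9.53 V > V_CE(sat), so the active-region assumption holds.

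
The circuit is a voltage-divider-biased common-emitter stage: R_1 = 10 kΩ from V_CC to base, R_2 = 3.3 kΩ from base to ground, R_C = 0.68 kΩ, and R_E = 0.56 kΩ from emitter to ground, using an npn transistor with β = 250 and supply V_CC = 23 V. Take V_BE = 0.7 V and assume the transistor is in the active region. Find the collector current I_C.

I_C ≈ 8.8 mA

Thevenize the base divider: V_Th = V_CC·R_2/(R_1+R_2) = 23×3.3/13.3 = 5.71 V, R_Th = R_1‖R_2 = 2.48 kΩ.
Base-emitter loop: V_Th = I_B·R_Th + V_BE + (β+1)I_B·R_E, so I_B = (5.71 − 0.7) / (2.48 + 251×0.56) = 0.035 mA.
I_C = β·I_B = 250×0.035 = 8.75 mA, and I_E = (β+1)I_B = 8.79 mA.
V_CE = V_CC − I_C·R_C − I_E·R_E = 23 − 8.75×0.68 − 8.79×0.56 = 12.1 V.
V_CE = 12.1 V > 0.2 V confirms active-region operation.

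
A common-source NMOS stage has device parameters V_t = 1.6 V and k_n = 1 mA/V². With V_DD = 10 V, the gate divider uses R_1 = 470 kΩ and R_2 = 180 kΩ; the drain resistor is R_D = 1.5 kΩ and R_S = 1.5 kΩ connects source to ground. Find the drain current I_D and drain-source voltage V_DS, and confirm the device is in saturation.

V_G = V_DD·R_2/(R_1+R_2) = 10×180/650 = 2.77 V.
Assume saturation: I_D = (k_n/2)(V_GS − V_t)² with V_GS = V_G − I_D·R_S = 2.77 − 1.5·I_D.
Substituting gives 1.12·I_D² − 2.75·I_D + 0.684 = 0, with roots I_D = 0.28 or 2.17 mA.
The root I_D = 2.17 mA gives V_GS = -0.482 V ≤ V_t, so take I_D = 0.28 mA.
Then V_GS = 2.35 V and V_DS = V_DD − I_D(R_D+R_S) = 10 − 0.28×3 = 9.16 V.
Saturation requires V_DS ≥ V_GS − V_t = 0.749 V; 9.16 ≥ 0.749 ✓.

I_D ≈ 0.28 mA, V_DS ≈ 9.2 V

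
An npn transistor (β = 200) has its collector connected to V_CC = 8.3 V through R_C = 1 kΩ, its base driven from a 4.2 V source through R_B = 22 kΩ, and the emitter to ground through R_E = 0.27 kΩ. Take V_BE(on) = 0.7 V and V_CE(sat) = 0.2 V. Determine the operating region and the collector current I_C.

saturation; I_C ≈ 6.4 mA

Assume active: I_B = (4.2 − 0.7)/(22 + 201×0.27) = 0.0459 mA, I_C = β·I_B = 9.18 mA.
Then V_CE = 8.3 − 9.18×1 − 9.22×0.27 = -3.37 V < 0.2 V — the active assumption fails.
Re-solve with V_CE = 0.2 V. KCL at the emitter: V_E/R_E = (V_BB−0.7−V_E)/R_B + (V_CC−0.2−V_E)/R_C, giving V_E = 1.74 V.
I_C = (V_CC − 0.2 − V_E)/R_C = (8.1 − 1.74)/1 = 6.36 mA.
Check: I_B = (3.5 − 1.74)/22 = 0.08 mA, and β·I_B = 16 mA > I_C, confirming saturation.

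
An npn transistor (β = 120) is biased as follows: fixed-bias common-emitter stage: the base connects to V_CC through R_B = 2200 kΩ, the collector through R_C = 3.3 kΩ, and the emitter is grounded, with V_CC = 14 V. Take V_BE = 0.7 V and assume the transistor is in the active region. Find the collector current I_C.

Base loop: V_CC = I_B·R_B + V_BE, so I_B = (14 − 0.7)/2200 kΩ = 0.00605 mA.
In the active region I_C = β·I_B = 120 × 0.00605 = 0.725 mA.
Collector loop: V_CE = V_CC − I_C·R_C = 14 − 0.725×3.3 = 11.6 V.
Since V_CE = 11.6 V > V_CE(sat) ≈ 0.2 V, the transistor is in the active region as assumed.

I_C ≈ 0.73 mA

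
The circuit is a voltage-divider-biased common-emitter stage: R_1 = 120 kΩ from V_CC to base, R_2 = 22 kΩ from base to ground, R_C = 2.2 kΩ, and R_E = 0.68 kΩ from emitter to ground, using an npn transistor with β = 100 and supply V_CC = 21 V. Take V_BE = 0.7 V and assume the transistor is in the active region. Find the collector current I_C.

I_C ≈ 2.9 mA

Thevenize the base divider: V_Th = V_CC·R_2/(R_1+R_2) = 21×22/142 = 3.25 V, R_Th = R_1‖R_2 = 18.6 kΩ.
Base-emitter loop: V_Th = I_B·R_Th + V_BE + (β+1)I_B·R_E, so I_B = (3.25 − 0.7) / (18.6 + 101×0.68) = 0.0293 mA.
I_C = β·I_B = 100×0.0293 = 2.93 mA, and I_E = (β+1)I_B = 2.96 mA.
V_CE = V_CC − I_C·R_C − I_E·R_E = 21 − 2.93×2.2 − 2.96×0.68 = 12.6 V.
V_CE = 12.6 V > 0.2 V confirms active-region operation.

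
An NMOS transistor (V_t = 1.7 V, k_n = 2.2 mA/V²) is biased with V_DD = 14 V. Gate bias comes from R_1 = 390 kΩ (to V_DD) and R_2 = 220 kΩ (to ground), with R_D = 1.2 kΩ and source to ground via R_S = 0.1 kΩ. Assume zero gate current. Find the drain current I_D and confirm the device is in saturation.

V_G = V_DD·R_2/(R_1+R_2) = 14×220/610 = 5.05 V.
Assume saturation: I_D = (k_n/2)(V_GS − V_t)² with V_GS = V_G − I_D·R_S = 5.05 − 0.1·I_D.
Substituting gives 0.011·I_D² − 1.74·I_D + 12.3 = 0, with roots I_D = 7.46 or 150 mA.
The root I_D = 150 mA gives V_GS = -9.99 V ≤ V_t, so take I_D = 7.46 mA.
Then V_GS = 4.3 V and V_DS = V_DD − I_D(R_D+R_S) = 14 − 7.46×1.3 = 4.31 V.
Saturation requires V_DS ≥ V_GS − V_t = 2.6 V; 4.31 ≥ 2.6 ✓.

I_D ≈ 7.5 mA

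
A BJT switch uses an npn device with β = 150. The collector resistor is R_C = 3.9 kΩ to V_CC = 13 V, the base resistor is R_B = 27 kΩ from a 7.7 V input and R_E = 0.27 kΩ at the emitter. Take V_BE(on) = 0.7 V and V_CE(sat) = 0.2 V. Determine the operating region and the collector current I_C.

saturation; I_C ≈ 3.1 mA

Assume active: I_B = (7.7 − 0.7)/(27 + 151×0.27) = 0.103 mA, I_C = β·I_B = 15.5 mA.
Then V_CE = 13 − 15.5×3.9 − 15.6×0.27 = -51.6 V < 0.2 V — the active assumption fails.
Re-solve with V_CE = 0.2 V. KCL at the emitter: V_E/R_E = (V_BB−0.7−V_E)/R_B + (V_CC−0.2−V_E)/R_C, giving V_E = 0.886 V.
I_C = (V_CC − 0.2 − V_E)/R_C = (12.8 − 0.886)/3.9 = 3.05 mA.
Check: I_B = (7 − 0.886)/27 = 0.226 mA, and β·I_B = 34 mA > I_C, confirming saturation.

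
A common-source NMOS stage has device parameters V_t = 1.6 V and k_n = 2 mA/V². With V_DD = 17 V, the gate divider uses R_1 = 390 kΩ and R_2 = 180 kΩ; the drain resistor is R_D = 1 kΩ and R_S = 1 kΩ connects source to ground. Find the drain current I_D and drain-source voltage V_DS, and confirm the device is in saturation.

I_D ≈ 2.3 mA, V_DS ≈ 12 V

V_G = V_DD·R_2/(R_1+R_2) = 17×180/570 = 5.37 V.
Assume saturation: I_D = (k_n/2)(V_GS − V_t)² with V_GS = V_G − I_D·R_S = 5.37 − 1·I_D.
Substituting gives 1·I_D² − 8.54·I_D + 14.2 = 0, with roots I_D = 2.26 or 6.27 mA.
The root I_D = 6.27 mA gives V_GS = -0.905 V ≤ V_t, so take I_D = 2.26 mA.
Then V_GS = 3.1 V and V_DS = V_DD − I_D(R_D+R_S) = 17 − 2.26×2 = 12.5 V.
Saturation requires V_DS ≥ V_GS − V_t = 1.5 V; 12.5 ≥ 1.5 ✓.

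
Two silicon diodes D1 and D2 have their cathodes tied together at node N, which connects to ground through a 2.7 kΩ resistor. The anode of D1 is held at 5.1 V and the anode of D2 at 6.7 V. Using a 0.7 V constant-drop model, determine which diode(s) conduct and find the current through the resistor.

Only D2 conducts; I_R ≈ 2.2 mA

Assume both conduct. Then node N would need to be at both 5.1−0.7 = 4.4 V and 6.7−0.7 = 6 V, which is impossible.
Assume only D2 conducts: V_N = 6.7 − 0.7 = 6 V, so I_R = 6/2.7 = 2.22 mA.
Check D1: its anode-to-cathode voltage is 5.1 − 6 = -0.9 V < 0.7 V, so it is off. The assumption is consistent.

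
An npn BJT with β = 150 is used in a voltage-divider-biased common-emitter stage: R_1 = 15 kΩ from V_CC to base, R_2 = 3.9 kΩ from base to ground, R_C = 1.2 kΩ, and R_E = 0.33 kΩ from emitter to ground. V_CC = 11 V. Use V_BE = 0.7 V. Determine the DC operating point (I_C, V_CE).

Thevenize the base divider: V_Th = V_CC·R_2/(R_1+R_2) = 11×3.9/18.9 = 2.27 V, R_Th = R_1‖R_2 = 3.1 kΩ.
Base-emitter loop: V_Th = I_B·R_Th + V_BE + (β+1)I_B·R_E, so I_B = (2.27 − 0.7) / (3.1 + 151×0.33) = 0.0297 mA.
I_C = β·I_B = 150×0.0297 = 4.45 mA, and I_E = (β+1)I_B = 4.48 mA.
V_CE = V_CC − I_C·R_C − I_E·R_E = 11 − 4.45×1.2 − 4.48×0.33 = 4.18 V.
V_CE = 4.18 V > 0.2 V confirms active-region operation.

I_C ≈ 4.4 mA, V_CE ≈ 4.2 V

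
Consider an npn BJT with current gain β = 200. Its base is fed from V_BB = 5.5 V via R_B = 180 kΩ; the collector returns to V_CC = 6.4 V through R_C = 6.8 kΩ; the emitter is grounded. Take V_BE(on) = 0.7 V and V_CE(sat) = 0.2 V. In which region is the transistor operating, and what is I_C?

saturation; I_C ≈ 0.91 mA

Assume active: I_B = (5.5 − 0.7)/180 = 0.0267 mA, giving I_C = β·I_B = 5.33 mA.
But then V_CE = 6.4 − 5.33×6.8 = -29.9 V < V_CE(sat) = 0.2 V — impossible in the active region.
So the transistor is saturated. With V_CE = 0.2 V, I_C = (V_CC − 0.2)/R_C = 6.2/6.8 = 0.912 mA.
Check: β·I_B = 5.33 mA > I_C = 0.912 mA, confirming saturation.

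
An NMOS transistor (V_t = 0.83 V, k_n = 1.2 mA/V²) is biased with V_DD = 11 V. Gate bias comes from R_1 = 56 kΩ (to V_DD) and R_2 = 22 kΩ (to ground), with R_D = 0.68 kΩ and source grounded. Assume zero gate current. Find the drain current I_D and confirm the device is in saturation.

I_D ≈ 3.1 mA

V_G = V_DD·R_2/(R_1+R_2) = 11×22/78 = 3.1 V. With the source grounded, V_GS = V_G = 3.1 V.
Assume saturation: I_D = (k_n/2)(V_GS − V_t)² = (1.2/2)×(3.1 − 0.83)² = 0.6×2.27² = 3.1 mA.
V_DS = V_DD − I_D·R_D = 11 − 3.1×0.68 = 8.89 V.
Saturation requires V_DS ≥ V_GS − V_t = 2.27 V; 8.89 ≥ 2.27 ✓.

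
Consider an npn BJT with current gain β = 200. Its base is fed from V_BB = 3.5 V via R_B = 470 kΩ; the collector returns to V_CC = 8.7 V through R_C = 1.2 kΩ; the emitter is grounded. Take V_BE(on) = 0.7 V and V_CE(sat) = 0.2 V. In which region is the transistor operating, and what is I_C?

active; I_C ≈ 1.2 mA

Assume active. Base-emitter loop: I_B = (V_BB − V_BE)/R_B = (3.5 − 0.7)/470 = 0.00596 mA.
I_C = β·I_B = 200×0.00596 = 1.19 mA.
V_CE = V_CC − I_C·R_C = 8.7 − 1.19×1.2 = 7.27 V > V_CE(sat), so the active-region assumption holds.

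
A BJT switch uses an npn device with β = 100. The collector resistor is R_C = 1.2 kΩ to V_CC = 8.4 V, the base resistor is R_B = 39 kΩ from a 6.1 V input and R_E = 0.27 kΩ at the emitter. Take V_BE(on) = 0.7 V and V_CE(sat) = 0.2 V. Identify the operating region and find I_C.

Assume active: I_B = (6.1 − 0.7)/(39 + 101×0.27) = 0.0815 mA, I_C = β·I_B = 8.15 mA.
Then V_CE = 8.4 − 8.15×1.2 − 8.23×0.27 = -3.6 V < 0.2 V — the active assumption fails.
Re-solve with V_CE = 0.2 V. KCL at the emitter: V_E/R_E = (V_BB−0.7−V_E)/R_B + (V_CC−0.2−V_E)/R_C, giving V_E = 1.53 V.
I_C = (V_CC − 0.2 − V_E)/R_C = (8.2 − 1.53)/1.2 = 5.56 mA.
Check: I_B = (5.4 − 1.53)/39 = 0.0993 mA, and β·I_B = 9.93 mA > I_C, confirming saturation.

saturation; I_C ≈ 5.6 mA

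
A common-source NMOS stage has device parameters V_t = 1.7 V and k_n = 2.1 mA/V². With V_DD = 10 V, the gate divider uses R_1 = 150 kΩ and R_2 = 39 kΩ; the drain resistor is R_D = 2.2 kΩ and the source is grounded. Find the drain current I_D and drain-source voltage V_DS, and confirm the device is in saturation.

V_G = V_DD·R_2/(R_1+R_2) = 10×39/189 = 2.06 V. With the source grounded, V_GS = V_G = 2.06 V.
Assume saturation: I_D = (k_n/2)(V_GS − V_t)² = (2.1/2)×(2.06 − 1.7)² = 1.05×0.363² = 0.139 mA.
V_DS = V_DD − I_D·R_D = 10 − 0.139×2.2 = 9.69 V.
Saturation requires V_DS ≥ V_GS − V_t = 0.363 V; 9.69 ≥ 0.363 ✓.

I_D ≈ 0.14 mA, V_DS ≈ 9.7 V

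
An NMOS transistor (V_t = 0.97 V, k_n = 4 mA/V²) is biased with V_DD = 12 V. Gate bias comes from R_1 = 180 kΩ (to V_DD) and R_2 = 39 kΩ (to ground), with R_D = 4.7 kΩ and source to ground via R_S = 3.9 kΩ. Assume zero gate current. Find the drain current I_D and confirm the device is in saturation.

I_D ≈ 0.22 mA

V_G = V_DD·R_2/(R_1+R_2) = 12×39/219 = 2.14 V.
Assume saturation: I_D = (k_n/2)(V_GS − V_t)² with V_GS = V_G − I_D·R_S = 2.14 − 3.9·I_D.
Substituting gives 30.4·I_D² − 19.2·I_D + 2.72 = 0, with roots I_D = 0.215 or 0.416 mA.
The root I_D = 0.416 mA gives V_GS = 0.514 V ≤ V_t, so take I_D = 0.215 mA.
Then V_GS = 1.3 V and V_DS = V_DD − I_D(R_D+R_S) = 12 − 0.215×8.6 = 10.1 V.
Saturation requires V_DS ≥ V_GS − V_t = 0.328 V; 10.1 ≥ 0.328 ✓.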